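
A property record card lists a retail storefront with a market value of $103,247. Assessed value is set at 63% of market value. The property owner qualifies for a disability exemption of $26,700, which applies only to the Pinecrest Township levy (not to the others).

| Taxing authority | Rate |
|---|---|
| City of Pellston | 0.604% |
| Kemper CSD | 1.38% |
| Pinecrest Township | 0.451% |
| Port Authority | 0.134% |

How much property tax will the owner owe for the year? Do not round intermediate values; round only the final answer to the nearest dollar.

$1,551

Assessed value = $103,247 × 0.63 = $65,045.61
City of Pellston: $65,045.61 × 0.00604 = $392.8754844
Kemper CSD: $65,045.61 × 0.0138 = $897.629418
Pinecrest Township: ($65,045.61 − $26,700) × 0.00451 = $38,345.61 × 0.00451 = $172.9387011
Port Authority: $65,045.61 × 0.00134 = $87.1611174
Total = $1,550.6047209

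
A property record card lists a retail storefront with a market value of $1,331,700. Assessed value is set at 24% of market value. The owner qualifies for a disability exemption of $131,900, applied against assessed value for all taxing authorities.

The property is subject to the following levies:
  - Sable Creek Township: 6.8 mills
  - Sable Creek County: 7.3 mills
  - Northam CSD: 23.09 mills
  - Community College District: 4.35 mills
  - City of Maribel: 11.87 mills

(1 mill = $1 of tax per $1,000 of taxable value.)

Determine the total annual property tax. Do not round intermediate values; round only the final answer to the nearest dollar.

Assessed value = $1,331,700 × 0.24 = $319,608
Taxable value = $319,608 − $131,900 = $187,708
Sable Creek Township: $187,708 × 0.0068 = $1,276.4144
Sable Creek County: $187,708 × 0.0073 = $1,370.2684
Northam CSD: $187,708 × 0.02309 = $4,334.17772
Community College District: $187,708 × 0.00435 = $816.5298
City of Maribel: $187,708 × 0.01187 = $2,228.09396
Total = $1,276.4144 + $1,370.2684 + $4,334.17772 + $816.5298 + $2,228.09396 = $10,025.48428

$10,025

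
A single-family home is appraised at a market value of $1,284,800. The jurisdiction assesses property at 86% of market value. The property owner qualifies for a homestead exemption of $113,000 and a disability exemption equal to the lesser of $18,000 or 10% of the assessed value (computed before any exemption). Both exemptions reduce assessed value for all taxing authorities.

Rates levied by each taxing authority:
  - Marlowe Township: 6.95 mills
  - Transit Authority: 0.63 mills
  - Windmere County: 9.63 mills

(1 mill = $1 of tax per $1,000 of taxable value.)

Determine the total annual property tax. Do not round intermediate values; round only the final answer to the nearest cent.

$16,761.30

Assessed value = $1,284,800 × 0.86 = $1,104,928
Disability exemption = min($18,000, 10% × $1,104,928) = min($18,000, $110,492.8) = $18,000 (dollar cap binds)
Taxable value = $1,104,928 − $113,000 − $18,000 = $973,928
Marlowe Township: $973,928 × 0.00695 = $6,768.7996
Transit Authority: $973,928 × 0.00063 = $613.57464
Windmere County: $973,928 × 0.00963 = $9,378.92664
Total = $16,761.30088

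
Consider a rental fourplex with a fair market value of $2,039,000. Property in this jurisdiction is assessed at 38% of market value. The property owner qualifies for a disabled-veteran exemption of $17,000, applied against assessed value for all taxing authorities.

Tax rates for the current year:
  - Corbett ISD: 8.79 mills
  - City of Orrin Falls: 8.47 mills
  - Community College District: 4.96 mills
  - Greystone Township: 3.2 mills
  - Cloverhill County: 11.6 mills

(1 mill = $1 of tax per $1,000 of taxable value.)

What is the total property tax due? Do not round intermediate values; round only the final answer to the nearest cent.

$28,054.50

Assessed value = $2,039,000 × 0.38 = $774,820
Taxable value = $774,820 − $17,000 = $757,820
Corbett ISD: $757,820 × 0.00879 = $6,661.2378
City of Orrin Falls: $757,820 × 0.00847 = $6,418.7354
Community College District: $757,820 × 0.00496 = $3,758.7872
Greystone Township: $757,820 × 0.0032 = $2,425.024
Cloverhill County: $757,820 × 0.0116 = $8,790.712
Total = $6,661.2378 + $6,418.7354 + $3,758.7872 + $2,425.024 + $8,790.712 = $28,054.4964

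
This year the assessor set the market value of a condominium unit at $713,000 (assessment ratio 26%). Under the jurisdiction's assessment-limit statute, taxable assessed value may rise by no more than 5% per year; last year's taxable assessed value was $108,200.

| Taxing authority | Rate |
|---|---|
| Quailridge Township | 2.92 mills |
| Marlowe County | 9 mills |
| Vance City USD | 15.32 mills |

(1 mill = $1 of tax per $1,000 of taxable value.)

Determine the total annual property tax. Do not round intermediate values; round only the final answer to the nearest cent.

Uncapped assessed value = $713,000 × 0.26 = $185,380
Cap limit = $108,200 × 1.05 = $113,610
Taxable assessed value = min($185,380, $113,610) = $113,610 (cap binds)
Quailridge Township: $113,610 × 0.00292 = $331.7412
Marlowe County: $113,610 × 0.009 = $1,022.49
Vance City USD: $113,610 × 0.01532 = $1,740.5052
Total = $3,094.7364

$3,094.74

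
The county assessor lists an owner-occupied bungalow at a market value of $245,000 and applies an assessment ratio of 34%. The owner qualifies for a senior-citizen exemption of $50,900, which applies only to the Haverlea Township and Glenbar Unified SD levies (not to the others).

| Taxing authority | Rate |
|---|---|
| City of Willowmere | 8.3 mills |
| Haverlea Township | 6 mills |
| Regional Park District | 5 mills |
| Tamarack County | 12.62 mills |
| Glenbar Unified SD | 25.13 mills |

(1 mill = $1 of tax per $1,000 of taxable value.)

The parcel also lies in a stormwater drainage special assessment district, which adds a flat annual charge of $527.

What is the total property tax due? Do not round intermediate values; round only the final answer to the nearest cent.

$3,694.75

Assessed value = $245,000 × 0.34 = $83,300
City of Willowmere: $83,300 × 0.0083 = $691.39
Haverlea Township: ($83,300 − $50,900) × 0.006 = $32,400 × 0.006 = $194.4
Regional Park District: $83,300 × 0.005 = $416.5
Tamarack County: $83,300 × 0.01262 = $1,051.246
Glenbar Unified SD: ($83,300 − $50,900) × 0.02513 = $32,400 × 0.02513 = $814.212
Levies subtotal = $3,167.748
Total = $3,167.748 + $527 = $3,694.748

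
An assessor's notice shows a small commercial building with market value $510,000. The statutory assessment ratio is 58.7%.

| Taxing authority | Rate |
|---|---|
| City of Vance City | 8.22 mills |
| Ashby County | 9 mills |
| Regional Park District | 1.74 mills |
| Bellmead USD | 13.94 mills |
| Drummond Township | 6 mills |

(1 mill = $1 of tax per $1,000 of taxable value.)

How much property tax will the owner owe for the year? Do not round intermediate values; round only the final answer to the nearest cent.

$11,645.49

Assessed value = $510,000 × 0.587 = $299,370
City of Vance City: $299,370 × 0.00822 = $2,460.8214
Ashby County: $299,370 × 0.009 = $2,694.33
Regional Park District: $299,370 × 0.00174 = $520.9038
Bellmead USD: $299,370 × 0.01394 = $4,173.2178
Drummond Township: $299,370 × 0.006 = $1,796.22
Total = $2,460.8214 + $2,694.33 + $520.9038 + $4,173.2178 + $1,796.22 = $11,645.493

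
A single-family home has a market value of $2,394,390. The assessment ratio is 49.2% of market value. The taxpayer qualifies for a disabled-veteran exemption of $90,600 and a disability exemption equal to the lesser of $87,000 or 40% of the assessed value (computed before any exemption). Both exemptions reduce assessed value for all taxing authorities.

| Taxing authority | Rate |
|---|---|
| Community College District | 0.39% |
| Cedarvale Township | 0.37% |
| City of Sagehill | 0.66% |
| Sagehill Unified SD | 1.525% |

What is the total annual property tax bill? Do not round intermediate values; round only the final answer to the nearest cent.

$29,462.95

Assessed value = $2,394,390 × 0.492 = $1,178,039.88
Disability exemption = min($87,000, 40% × $1,178,039.88) = min($87,000, $471,215.952) = $87,000 (dollar cap binds)
Taxable value = $1,178,039.88 − $90,600 − $87,000 = $1,000,439.88
Community College District: $1,000,439.88 × 0.0039 = $3,901.715532
Cedarvale Township: $1,000,439.88 × 0.0037 = $3,701.627556
City of Sagehill: $1,000,439.88 × 0.0066 = $6,602.903208
Sagehill Unified SD: $1,000,439.88 × 0.01525 = $15,256.70817
Total = $29,462.954466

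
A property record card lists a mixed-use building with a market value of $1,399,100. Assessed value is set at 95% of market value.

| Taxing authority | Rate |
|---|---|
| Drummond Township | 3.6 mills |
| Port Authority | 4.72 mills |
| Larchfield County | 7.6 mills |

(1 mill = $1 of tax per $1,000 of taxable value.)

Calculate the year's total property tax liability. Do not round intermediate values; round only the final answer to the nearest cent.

$21,159.99

Assessed value = $1,399,100 × 0.95 = $1,329,145
Drummond Township: $1,329,145 × 0.0036 = $4,784.922
Port Authority: $1,329,145 × 0.00472 = $6,273.5644
Larchfield County: $1,329,145 × 0.0076 = $10,101.502
Total = $4,784.922 + $6,273.5644 + $10,101.502 = $21,159.9884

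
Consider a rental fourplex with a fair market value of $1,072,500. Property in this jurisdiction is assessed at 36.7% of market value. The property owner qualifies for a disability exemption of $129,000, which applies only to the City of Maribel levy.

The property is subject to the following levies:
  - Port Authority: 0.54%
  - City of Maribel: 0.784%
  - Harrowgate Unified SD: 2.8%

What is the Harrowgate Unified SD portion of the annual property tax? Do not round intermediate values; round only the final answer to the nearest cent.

$11,021.01

Assessed value = $1,072,500 × 0.367 = $393,607.5
Harrowgate Unified SD taxable value = $393,607.5 (exemption does not apply)
Harrowgate Unified SD levy = $393,607.5 × 0.028 = $11,021.01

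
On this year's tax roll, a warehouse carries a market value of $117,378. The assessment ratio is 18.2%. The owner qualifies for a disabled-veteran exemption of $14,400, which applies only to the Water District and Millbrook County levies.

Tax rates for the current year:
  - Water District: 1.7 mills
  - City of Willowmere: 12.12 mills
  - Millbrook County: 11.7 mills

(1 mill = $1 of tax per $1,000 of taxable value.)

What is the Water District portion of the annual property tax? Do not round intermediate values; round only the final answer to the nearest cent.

Assessed value = $117,378 × 0.182 = $21,362.796
Water District taxable value = $21,362.796 − $14,400 = $6,962.796
Water District levy = $6,962.796 × 0.0017 = $11.8367532

$11.84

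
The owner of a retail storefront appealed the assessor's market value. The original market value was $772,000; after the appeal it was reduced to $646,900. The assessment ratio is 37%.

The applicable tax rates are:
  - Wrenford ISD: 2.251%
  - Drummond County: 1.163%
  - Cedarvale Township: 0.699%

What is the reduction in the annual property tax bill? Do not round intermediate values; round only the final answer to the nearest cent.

Old assessed value = $772,000 × 0.37 = $285,640
New assessed value = $646,900 × 0.37 = $239,353
Combined rate = 0.02251 + 0.01163 + 0.00699 = 0.04113
Old tax = $285,640 × 0.04113 = $11,748.3732
New tax = $239,353 × 0.04113 = $9,844.58889
Reduction = $11,748.3732 − $9,844.58889 = $1,903.78431

$1,903.78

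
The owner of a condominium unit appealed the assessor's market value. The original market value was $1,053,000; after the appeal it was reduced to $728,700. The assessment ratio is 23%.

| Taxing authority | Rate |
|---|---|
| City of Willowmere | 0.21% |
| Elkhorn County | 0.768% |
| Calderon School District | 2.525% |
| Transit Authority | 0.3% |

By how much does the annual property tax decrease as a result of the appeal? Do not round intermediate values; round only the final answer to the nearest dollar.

Old assessed value = $1,053,000 × 0.23 = $242,190
New assessed value = $728,700 × 0.23 = $167,601
Combined rate = 0.0021 + 0.00768 + 0.02525 + 0.003 = 0.03803
Old tax = $242,190 × 0.03803 = $9,210.4857
New tax = $167,601 × 0.03803 = $6,373.86603
Reduction = $9,210.4857 − $6,373.86603 = $2,836.61967

$2,837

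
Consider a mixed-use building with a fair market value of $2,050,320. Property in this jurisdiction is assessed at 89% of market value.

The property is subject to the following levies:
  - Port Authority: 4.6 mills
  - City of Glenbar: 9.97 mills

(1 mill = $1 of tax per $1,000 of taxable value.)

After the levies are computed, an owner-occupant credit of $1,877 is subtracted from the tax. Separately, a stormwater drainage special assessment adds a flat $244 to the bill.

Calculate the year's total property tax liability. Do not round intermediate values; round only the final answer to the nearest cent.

$24,954.11

Assessed value = $2,050,320 × 0.89 = $1,824,784.8
Port Authority: $1,824,784.8 × 0.0046 = $8,394.01008
City of Glenbar: $1,824,784.8 × 0.00997 = $18,193.104456
Levies subtotal = $26,587.114536
After credit = $26,587.114536 − $1,877 = $24,710.114536
Total = $24,710.114536 + $244 = $24,954.114536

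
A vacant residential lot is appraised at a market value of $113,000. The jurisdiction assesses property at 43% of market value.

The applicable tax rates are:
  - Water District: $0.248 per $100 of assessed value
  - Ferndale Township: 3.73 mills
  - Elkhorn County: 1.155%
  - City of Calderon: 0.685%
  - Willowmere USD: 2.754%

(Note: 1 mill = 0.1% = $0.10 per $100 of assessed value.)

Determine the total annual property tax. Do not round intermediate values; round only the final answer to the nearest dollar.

$2,534

Assessed value = $113,000 × 0.43 = $48,590
Water District: $48,590 × 0.00248 = $120.5032
Ferndale Township: $48,590 × 0.00373 = $181.2407
Elkhorn County: $48,590 × 0.01155 = $561.2145
City of Calderon: $48,590 × 0.00685 = $332.8415
Willowmere USD: $48,590 × 0.02754 = $1,338.1686
Total = $2,533.9685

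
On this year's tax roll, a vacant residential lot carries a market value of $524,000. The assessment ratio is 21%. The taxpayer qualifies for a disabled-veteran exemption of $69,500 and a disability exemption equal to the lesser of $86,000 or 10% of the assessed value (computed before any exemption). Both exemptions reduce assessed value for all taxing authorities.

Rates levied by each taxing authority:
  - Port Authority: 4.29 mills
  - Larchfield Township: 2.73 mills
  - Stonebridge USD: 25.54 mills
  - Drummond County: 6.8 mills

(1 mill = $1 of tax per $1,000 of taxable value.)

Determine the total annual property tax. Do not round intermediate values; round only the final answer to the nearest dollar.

Assessed value = $524,000 × 0.21 = $110,040
Disability exemption = min($86,000, 10% × $110,040) = min($86,000, $11,004) = $11,004 (percentage binds)
Taxable value = $110,040 − $69,500 − $11,004 = $29,536
Port Authority: $29,536 × 0.00429 = $126.70944
Larchfield Township: $29,536 × 0.00273 = $80.63328
Stonebridge USD: $29,536 × 0.02554 = $754.34944
Drummond County: $29,536 × 0.0068 = $200.8448
Total = $1,162.53696

$1,163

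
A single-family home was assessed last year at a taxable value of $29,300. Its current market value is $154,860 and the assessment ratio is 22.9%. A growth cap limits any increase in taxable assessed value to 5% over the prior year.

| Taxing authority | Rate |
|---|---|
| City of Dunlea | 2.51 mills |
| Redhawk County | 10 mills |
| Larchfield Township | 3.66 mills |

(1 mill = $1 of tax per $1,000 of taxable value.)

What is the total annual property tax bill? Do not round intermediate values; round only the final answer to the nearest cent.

$497.47

Uncapped assessed value = $154,860 × 0.229 = $35,462.94
Cap limit = $29,300 × 1.05 = $30,765
Taxable assessed value = min($35,462.94, $30,765) = $30,765 (cap binds)
City of Dunlea: $30,765 × 0.00251 = $77.22015
Redhawk County: $30,765 × 0.01 = $307.65
Larchfield Township: $30,765 × 0.00366 = $112.5999
Total = $497.47005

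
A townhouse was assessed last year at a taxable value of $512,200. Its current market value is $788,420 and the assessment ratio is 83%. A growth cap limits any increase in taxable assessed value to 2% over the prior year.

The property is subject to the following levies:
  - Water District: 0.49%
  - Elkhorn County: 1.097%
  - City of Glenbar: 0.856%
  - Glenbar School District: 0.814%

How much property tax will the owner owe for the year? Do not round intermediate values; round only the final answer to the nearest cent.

Uncapped assessed value = $788,420 × 0.83 = $654,388.6
Cap limit = $512,200 × 1.02 = $522,444
Taxable assessed value = min($654,388.6, $522,444) = $522,444 (cap binds)
Water District: $522,444 × 0.0049 = $2,559.9756
Elkhorn County: $522,444 × 0.01097 = $5,731.21068
City of Glenbar: $522,444 × 0.00856 = $4,472.12064
Glenbar School District: $522,444 × 0.00814 = $4,252.69416
Total = $17,016.00108

$17,016.00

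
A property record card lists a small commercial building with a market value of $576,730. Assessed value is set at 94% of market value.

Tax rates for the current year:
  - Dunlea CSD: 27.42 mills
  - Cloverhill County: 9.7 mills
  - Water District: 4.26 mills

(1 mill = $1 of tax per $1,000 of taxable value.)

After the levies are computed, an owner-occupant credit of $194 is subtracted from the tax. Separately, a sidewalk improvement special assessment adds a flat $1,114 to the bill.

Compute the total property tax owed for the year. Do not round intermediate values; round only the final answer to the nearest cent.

Assessed value = $576,730 × 0.94 = $542,126.2
Dunlea CSD: $542,126.2 × 0.02742 = $14,865.100404
Cloverhill County: $542,126.2 × 0.0097 = $5,258.62414
Water District: $542,126.2 × 0.00426 = $2,309.457612
Levies subtotal = $22,433.182156
After credit = $22,433.182156 − $194 = $22,239.182156
Total = $22,239.182156 + $1,114 = $23,353.182156

$23,353.18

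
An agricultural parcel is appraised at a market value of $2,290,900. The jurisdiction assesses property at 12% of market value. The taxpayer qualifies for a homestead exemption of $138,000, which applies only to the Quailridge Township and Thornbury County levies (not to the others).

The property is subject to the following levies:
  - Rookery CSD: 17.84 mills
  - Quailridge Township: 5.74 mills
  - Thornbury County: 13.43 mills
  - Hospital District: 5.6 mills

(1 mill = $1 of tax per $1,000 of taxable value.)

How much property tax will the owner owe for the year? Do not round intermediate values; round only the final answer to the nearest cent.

Assessed value = $2,290,900 × 0.12 = $274,908
Rookery CSD: $274,908 × 0.01784 = $4,904.35872
Quailridge Township: ($274,908 − $138,000) × 0.00574 = $136,908 × 0.00574 = $785.85192
Thornbury County: ($274,908 − $138,000) × 0.01343 = $136,908 × 0.01343 = $1,838.67444
Hospital District: $274,908 × 0.0056 = $1,539.4848
Total = $9,068.36988

$9,068.37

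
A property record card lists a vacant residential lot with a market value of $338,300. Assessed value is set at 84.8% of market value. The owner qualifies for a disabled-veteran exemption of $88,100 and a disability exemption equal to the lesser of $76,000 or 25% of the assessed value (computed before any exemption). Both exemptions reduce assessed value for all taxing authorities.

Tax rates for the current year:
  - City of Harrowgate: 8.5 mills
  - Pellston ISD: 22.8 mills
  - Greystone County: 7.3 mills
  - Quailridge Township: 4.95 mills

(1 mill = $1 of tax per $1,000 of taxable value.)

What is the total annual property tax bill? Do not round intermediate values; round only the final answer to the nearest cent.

$5,533.41

Assessed value = $338,300 × 0.848 = $286,878.4
Disability exemption = min($76,000, 25% × $286,878.4) = min($76,000, $71,719.6) = $71,719.6 (percentage binds)
Taxable value = $286,878.4 − $88,100 − $71,719.6 = $127,058.8
City of Harrowgate: $127,058.8 × 0.0085 = $1,079.9998
Pellston ISD: $127,058.8 × 0.0228 = $2,896.94064
Greystone County: $127,058.8 × 0.0073 = $927.52924
Quailridge Township: $127,058.8 × 0.00495 = $628.94106
Total = $5,533.41074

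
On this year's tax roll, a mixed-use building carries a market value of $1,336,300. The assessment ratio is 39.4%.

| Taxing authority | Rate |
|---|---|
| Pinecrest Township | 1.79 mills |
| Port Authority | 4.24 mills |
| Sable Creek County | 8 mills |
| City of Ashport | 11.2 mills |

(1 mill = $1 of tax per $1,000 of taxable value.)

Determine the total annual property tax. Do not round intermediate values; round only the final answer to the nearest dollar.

$13,284

Assessed value = $1,336,300 × 0.394 = $526,502.2
Pinecrest Township: $526,502.2 × 0.00179 = $942.438938
Port Authority: $526,502.2 × 0.00424 = $2,232.369328
Sable Creek County: $526,502.2 × 0.008 = $4,212.0176
City of Ashport: $526,502.2 × 0.0112 = $5,896.82464
Total = $942.438938 + $2,232.369328 + $4,212.0176 + $5,896.82464 = $13,283.650506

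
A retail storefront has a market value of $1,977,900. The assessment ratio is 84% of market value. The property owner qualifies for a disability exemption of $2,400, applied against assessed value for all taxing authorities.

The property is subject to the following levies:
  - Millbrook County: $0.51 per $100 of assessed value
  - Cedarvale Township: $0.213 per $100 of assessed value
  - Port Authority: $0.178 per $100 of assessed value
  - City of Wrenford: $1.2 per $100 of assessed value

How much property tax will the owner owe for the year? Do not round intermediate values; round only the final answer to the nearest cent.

$34,856.35

Assessed value = $1,977,900 × 0.84 = $1,661,436
Taxable value = $1,661,436 − $2,400 = $1,659,036
Millbrook County: $1,659,036 × 0.0051 = $8,461.0836
Cedarvale Township: $1,659,036 × 0.00213 = $3,533.74668
Port Authority: $1,659,036 × 0.00178 = $2,953.08408
City of Wrenford: $1,659,036 × 0.012 = $19,908.432
Total = $8,461.0836 + $3,533.74668 + $2,953.08408 + $19,908.432 = $34,856.34636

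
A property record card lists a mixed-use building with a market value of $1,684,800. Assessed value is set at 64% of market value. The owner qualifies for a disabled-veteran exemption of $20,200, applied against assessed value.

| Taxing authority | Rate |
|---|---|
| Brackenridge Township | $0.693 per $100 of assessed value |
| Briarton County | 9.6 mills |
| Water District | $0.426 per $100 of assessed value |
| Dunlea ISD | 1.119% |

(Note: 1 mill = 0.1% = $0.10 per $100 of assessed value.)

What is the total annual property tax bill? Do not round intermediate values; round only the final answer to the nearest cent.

$33,837.14

Assessed value = $1,684,800 × 0.64 = $1,078,272
Taxable value = $1,078,272 − $20,200 = $1,058,072
Brackenridge Township: $1,058,072 × 0.00693 = $7,332.43896
Briarton County: $1,058,072 × 0.0096 = $10,157.4912
Water District: $1,058,072 × 0.00426 = $4,507.38672
Dunlea ISD: $1,058,072 × 0.01119 = $11,839.82568
Total = $33,837.14256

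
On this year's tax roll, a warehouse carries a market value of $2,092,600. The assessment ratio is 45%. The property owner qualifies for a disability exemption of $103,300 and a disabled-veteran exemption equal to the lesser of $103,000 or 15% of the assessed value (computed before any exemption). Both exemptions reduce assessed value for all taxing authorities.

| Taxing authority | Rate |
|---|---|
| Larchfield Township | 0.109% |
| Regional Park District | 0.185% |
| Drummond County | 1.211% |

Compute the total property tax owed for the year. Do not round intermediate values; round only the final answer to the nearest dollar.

$11,067

Assessed value = $2,092,600 × 0.45 = $941,670
Disabled-veteran exemption = min($103,000, 15% × $941,670) = min($103,000, $141,250.5) = $103,000 (dollar cap binds)
Taxable value = $941,670 − $103,300 − $103,000 = $735,370
Larchfield Township: $735,370 × 0.00109 = $801.5533
Regional Park District: $735,370 × 0.00185 = $1,360.4345
Drummond County: $735,370 × 0.01211 = $8,905.3307
Total = $11,067.3185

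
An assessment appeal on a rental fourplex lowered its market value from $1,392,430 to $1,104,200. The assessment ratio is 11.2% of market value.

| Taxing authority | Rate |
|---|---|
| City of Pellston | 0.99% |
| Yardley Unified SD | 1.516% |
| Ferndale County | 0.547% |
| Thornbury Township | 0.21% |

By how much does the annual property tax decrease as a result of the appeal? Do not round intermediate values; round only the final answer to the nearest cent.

Old assessed value = $1,392,430 × 0.112 = $155,952.16
New assessed value = $1,104,200 × 0.112 = $123,670.4
Combined rate = 0.0099 + 0.01516 + 0.00547 + 0.0021 = 0.03263
Old tax = $155,952.16 × 0.03263 = $5,088.7189808
New tax = $123,670.4 × 0.03263 = $4,035.365152
Reduction = $5,088.7189808 − $4,035.365152 = $1,053.3538288

$1,053.35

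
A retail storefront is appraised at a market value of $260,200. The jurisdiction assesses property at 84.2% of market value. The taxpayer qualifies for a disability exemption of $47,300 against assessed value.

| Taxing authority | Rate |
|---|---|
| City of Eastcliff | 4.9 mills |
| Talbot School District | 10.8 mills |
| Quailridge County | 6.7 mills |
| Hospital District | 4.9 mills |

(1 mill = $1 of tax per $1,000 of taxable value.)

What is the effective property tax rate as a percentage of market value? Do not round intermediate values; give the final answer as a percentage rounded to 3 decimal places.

1.802%

Assessed value = $260,200 × 0.842 = $219,088.4
Taxable value = $219,088.4 − $47,300 = $171,788.4
City of Eastcliff: $171,788.4 × 0.0049 = $841.76316
Talbot School District: $171,788.4 × 0.0108 = $1,855.31472
Quailridge County: $171,788.4 × 0.0067 = $1,150.98228
Hospital District: $171,788.4 × 0.0049 = $841.76316
Total tax = $4,689.82332
Effective rate = $4,689.82332 ÷ $260,200 = 1.802% of market value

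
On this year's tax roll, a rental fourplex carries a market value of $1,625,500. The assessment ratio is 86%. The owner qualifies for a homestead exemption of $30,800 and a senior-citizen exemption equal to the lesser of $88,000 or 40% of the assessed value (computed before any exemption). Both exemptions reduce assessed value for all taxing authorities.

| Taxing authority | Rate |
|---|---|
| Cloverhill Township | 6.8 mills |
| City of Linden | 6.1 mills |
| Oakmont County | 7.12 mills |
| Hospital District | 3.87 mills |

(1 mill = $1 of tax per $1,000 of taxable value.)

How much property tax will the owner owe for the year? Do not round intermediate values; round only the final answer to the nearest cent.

Assessed value = $1,625,500 × 0.86 = $1,397,930
Senior-citizen exemption = min($88,000, 40% × $1,397,930) = min($88,000, $559,172) = $88,000 (dollar cap binds)
Taxable value = $1,397,930 − $30,800 − $88,000 = $1,279,130
Cloverhill Township: $1,279,130 × 0.0068 = $8,698.084
City of Linden: $1,279,130 × 0.0061 = $7,802.693
Oakmont County: $1,279,130 × 0.00712 = $9,107.4056
Hospital District: $1,279,130 × 0.00387 = $4,950.2331
Total = $30,558.4157

$30,558.42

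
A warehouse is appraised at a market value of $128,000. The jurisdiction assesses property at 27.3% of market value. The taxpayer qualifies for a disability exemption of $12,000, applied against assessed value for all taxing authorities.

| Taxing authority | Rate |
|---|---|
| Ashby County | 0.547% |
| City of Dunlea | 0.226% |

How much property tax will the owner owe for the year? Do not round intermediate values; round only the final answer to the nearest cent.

Assessed value = $128,000 × 0.273 = $34,944
Taxable value = $34,944 − $12,000 = $22,944
Ashby County: $22,944 × 0.00547 = $125.50368
City of Dunlea: $22,944 × 0.00226 = $51.85344
Total = $125.50368 + $51.85344 = $177.35712

$177.36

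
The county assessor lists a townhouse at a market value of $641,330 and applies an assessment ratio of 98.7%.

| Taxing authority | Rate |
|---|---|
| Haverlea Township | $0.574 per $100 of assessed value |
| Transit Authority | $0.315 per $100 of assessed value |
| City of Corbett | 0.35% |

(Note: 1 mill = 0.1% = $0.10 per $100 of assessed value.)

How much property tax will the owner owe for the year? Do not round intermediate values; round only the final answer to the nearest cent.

Assessed value = $641,330 × 0.987 = $632,992.71
Haverlea Township: $632,992.71 × 0.00574 = $3,633.3781554
Transit Authority: $632,992.71 × 0.00315 = $1,993.9270365
City of Corbett: $632,992.71 × 0.0035 = $2,215.474485
Total = $7,842.7796769

$7,842.78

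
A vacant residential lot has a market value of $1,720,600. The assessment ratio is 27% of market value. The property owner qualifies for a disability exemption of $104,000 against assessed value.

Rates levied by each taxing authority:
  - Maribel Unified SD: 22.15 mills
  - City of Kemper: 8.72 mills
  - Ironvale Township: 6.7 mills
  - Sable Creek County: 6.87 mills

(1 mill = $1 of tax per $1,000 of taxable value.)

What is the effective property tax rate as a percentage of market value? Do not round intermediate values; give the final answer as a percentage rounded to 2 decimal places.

Assessed value = $1,720,600 × 0.27 = $464,562
Taxable value = $464,562 − $104,000 = $360,562
Maribel Unified SD: $360,562 × 0.02215 = $7,986.4483
City of Kemper: $360,562 × 0.00872 = $3,144.10064
Ironvale Township: $360,562 × 0.0067 = $2,415.7654
Sable Creek County: $360,562 × 0.00687 = $2,477.06094
Total tax = $16,023.37528
Effective rate = $16,023.37528 ÷ $1,720,600 = 0.93% of market value

0.93%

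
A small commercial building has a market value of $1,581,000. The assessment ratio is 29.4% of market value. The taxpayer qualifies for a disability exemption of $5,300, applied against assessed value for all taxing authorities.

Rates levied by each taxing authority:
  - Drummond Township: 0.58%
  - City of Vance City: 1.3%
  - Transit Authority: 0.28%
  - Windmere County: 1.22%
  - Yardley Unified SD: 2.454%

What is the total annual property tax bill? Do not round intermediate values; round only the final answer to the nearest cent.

Assessed value = $1,581,000 × 0.294 = $464,814
Taxable value = $464,814 − $5,300 = $459,514
Drummond Township: $459,514 × 0.0058 = $2,665.1812
City of Vance City: $459,514 × 0.013 = $5,973.682
Transit Authority: $459,514 × 0.0028 = $1,286.6392
Windmere County: $459,514 × 0.0122 = $5,606.0708
Yardley Unified SD: $459,514 × 0.02454 = $11,276.47356
Total = $2,665.1812 + $5,973.682 + $1,286.6392 + $5,606.0708 + $11,276.47356 = $26,808.04676

$26,808.05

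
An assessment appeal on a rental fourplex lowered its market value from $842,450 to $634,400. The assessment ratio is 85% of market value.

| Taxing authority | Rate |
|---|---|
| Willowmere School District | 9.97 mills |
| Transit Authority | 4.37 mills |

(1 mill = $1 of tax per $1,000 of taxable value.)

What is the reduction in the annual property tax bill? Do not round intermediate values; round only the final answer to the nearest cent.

Old assessed value = $842,450 × 0.85 = $716,082.5
New assessed value = $634,400 × 0.85 = $539,240
Combined rate = 0.00997 + 0.00437 = 0.01434
Old tax = $716,082.5 × 0.01434 = $10,268.62305
New tax = $539,240 × 0.01434 = $7,732.7016
Reduction = $10,268.62305 − $7,732.7016 = $2,535.92145

$2,535.92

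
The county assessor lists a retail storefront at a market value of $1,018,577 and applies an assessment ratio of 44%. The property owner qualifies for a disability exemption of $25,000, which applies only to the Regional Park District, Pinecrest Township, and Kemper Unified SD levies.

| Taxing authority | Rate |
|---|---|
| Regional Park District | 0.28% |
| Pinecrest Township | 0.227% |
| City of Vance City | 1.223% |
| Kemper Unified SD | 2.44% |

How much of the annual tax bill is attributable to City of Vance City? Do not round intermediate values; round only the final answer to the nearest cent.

$5,481.17

Assessed value = $1,018,577 × 0.44 = $448,173.88
City of Vance City taxable value = $448,173.88 (exemption does not apply)
City of Vance City levy = $448,173.88 × 0.01223 = $5,481.1665524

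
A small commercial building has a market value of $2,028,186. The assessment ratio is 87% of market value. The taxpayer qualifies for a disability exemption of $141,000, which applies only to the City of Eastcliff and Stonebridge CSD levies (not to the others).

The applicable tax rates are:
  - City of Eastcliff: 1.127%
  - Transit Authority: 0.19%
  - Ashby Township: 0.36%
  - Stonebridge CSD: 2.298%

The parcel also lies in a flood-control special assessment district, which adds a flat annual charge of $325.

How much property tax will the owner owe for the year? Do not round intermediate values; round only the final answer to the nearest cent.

$65,635.49

Assessed value = $2,028,186 × 0.87 = $1,764,521.82
City of Eastcliff: ($1,764,521.82 − $141,000) × 0.01127 = $1,623,521.82 × 0.01127 = $18,297.0909114
Transit Authority: $1,764,521.82 × 0.0019 = $3,352.591458
Ashby Township: $1,764,521.82 × 0.0036 = $6,352.278552
Stonebridge CSD: ($1,764,521.82 − $141,000) × 0.02298 = $1,623,521.82 × 0.02298 = $37,308.5314236
Levies subtotal = $65,310.492345
Total = $65,310.492345 + $325 = $65,635.492345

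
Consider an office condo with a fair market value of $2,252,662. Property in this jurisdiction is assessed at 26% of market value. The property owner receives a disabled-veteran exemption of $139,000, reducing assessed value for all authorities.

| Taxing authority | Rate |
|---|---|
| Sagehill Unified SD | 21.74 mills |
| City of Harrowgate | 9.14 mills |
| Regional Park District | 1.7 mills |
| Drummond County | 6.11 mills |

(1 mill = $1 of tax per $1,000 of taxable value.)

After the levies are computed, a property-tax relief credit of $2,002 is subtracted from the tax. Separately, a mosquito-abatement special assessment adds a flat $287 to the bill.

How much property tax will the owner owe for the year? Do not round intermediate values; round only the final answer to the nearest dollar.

$15,568

Assessed value = $2,252,662 × 0.26 = $585,692.12
Taxable value = $585,692.12 − $139,000 = $446,692.12
Sagehill Unified SD: $446,692.12 × 0.02174 = $9,711.0866888
City of Harrowgate: $446,692.12 × 0.00914 = $4,082.7659768
Regional Park District: $446,692.12 × 0.0017 = $759.376604
Drummond County: $446,692.12 × 0.00611 = $2,729.2888532
Levies subtotal = $17,282.5181228
After credit = $17,282.5181228 − $2,002 = $15,280.5181228
Total = $15,280.5181228 + $287 = $15,567.5181228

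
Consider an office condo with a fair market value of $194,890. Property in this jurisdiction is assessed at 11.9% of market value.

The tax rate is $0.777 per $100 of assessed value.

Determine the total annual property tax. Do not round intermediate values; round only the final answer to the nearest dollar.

Assessed value = $194,890 × 0.119 = $23,191.91
Tax = $23,191.91 × 0.00777 = $180.2011407

$180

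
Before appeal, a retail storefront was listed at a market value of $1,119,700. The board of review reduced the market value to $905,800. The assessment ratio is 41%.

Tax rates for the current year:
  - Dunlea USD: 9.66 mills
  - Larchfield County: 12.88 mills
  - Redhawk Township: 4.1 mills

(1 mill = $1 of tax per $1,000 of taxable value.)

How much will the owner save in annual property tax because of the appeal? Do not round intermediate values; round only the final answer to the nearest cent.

Old assessed value = $1,119,700 × 0.41 = $459,077
New assessed value = $905,800 × 0.41 = $371,378
Combined rate = 0.00966 + 0.01288 + 0.0041 = 0.02664
Old tax = $459,077 × 0.02664 = $12,229.81128
New tax = $371,378 × 0.02664 = $9,893.50992
Reduction = $12,229.81128 − $9,893.50992 = $2,336.30136

$2,336.30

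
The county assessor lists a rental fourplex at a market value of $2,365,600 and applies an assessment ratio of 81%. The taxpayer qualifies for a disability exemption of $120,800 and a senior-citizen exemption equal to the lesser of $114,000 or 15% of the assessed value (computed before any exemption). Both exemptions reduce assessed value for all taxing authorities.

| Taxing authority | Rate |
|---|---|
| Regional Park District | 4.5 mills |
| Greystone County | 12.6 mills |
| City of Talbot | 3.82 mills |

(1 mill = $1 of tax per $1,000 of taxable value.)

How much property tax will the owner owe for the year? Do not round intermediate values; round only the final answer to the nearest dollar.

Assessed value = $2,365,600 × 0.81 = $1,916,136
Senior-citizen exemption = min($114,000, 15% × $1,916,136) = min($114,000, $287,420.4) = $114,000 (dollar cap binds)
Taxable value = $1,916,136 − $120,800 − $114,000 = $1,681,336
Regional Park District: $1,681,336 × 0.0045 = $7,566.012
Greystone County: $1,681,336 × 0.0126 = $21,184.8336
City of Talbot: $1,681,336 × 0.00382 = $6,422.70352
Total = $35,173.54912

$35,174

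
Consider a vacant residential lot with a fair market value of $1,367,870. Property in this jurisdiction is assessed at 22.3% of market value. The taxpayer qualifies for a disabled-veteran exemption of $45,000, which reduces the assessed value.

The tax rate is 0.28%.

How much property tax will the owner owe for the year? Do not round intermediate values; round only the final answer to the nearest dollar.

$728

Assessed value = $1,367,870 × 0.223 = $305,035.01
Taxable value = $305,035.01 − $45,000 = $260,035.01
Tax = $260,035.01 × 0.0028 = $728.098028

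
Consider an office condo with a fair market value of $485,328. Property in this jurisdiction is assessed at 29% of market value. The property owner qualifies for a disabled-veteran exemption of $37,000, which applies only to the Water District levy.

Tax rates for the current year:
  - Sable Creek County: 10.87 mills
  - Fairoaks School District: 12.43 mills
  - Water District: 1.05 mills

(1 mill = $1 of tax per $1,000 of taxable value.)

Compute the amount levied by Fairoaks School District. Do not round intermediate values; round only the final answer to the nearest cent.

Assessed value = $485,328 × 0.29 = $140,745.12
Fairoaks School District taxable value = $140,745.12 (exemption does not apply)
Fairoaks School District levy = $140,745.12 × 0.01243 = $1,749.4618416

$1,749.46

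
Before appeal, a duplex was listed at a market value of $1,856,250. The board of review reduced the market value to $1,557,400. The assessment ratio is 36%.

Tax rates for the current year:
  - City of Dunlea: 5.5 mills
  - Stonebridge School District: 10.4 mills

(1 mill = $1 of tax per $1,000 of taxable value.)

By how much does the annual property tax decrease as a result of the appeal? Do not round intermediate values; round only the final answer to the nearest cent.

Old assessed value = $1,856,250 × 0.36 = $668,250
New assessed value = $1,557,400 × 0.36 = $560,664
Combined rate = 0.0055 + 0.0104 = 0.0159
Old tax = $668,250 × 0.0159 = $10,625.175
New tax = $560,664 × 0.0159 = $8,914.5576
Reduction = $10,625.175 − $8,914.5576 = $1,710.6174

$1,710.62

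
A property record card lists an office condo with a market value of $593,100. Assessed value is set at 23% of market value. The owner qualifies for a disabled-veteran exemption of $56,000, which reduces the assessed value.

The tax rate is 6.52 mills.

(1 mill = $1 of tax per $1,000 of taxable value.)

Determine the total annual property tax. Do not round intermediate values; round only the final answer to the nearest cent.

$524.29

Assessed value = $593,100 × 0.23 = $136,413
Taxable value = $136,413 − $56,000 = $80,413
Tax = $80,413 × 0.00652 = $524.29276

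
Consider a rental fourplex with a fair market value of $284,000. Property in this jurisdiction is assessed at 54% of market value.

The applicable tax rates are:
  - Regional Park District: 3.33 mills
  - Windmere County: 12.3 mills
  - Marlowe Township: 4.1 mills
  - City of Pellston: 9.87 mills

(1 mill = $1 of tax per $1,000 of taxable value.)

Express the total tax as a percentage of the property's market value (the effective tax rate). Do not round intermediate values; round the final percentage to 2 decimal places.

1.60%

Assessed value = $284,000 × 0.54 = $153,360
Regional Park District: $153,360 × 0.00333 = $510.6888
Windmere County: $153,360 × 0.0123 = $1,886.328
Marlowe Township: $153,360 × 0.0041 = $628.776
City of Pellston: $153,360 × 0.00987 = $1,513.6632
Total tax = $4,539.456
Effective rate = $4,539.456 ÷ $284,000 = 1.60% of market value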